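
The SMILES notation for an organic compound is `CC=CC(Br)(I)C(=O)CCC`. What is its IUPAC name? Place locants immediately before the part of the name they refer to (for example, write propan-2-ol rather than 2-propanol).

5-bromo-5-iodooct-6-en-4-one

The longest carbon chain that includes the carbonyl and the multiple bond has 8 carbons, so the parent hydride is octane.
The highest-priority functional group is a ketone (C=O on an internal carbon), so the name ends in -one.
There is one C=C double bond, indicated by the ending -ene.
Choose the numbering such that numbering from this end puts the carbonyl group at C-4 rather than C-5.
With this numbering: the carbonyl at C-4; the double bond between C-6 and C-7; a bromo group at C-5; an iodo group at C-5.
Substituent prefixes are cited in alphabetical order (multiplying prefixes like di-/tri- are ignored for ordering).
Assembling the pieces gives 5-bromo-5-iodooct-6-en-4-one.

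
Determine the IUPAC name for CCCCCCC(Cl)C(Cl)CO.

Counting along the main chain through the –OH group gives 9 carbons: the parent is nonane.
An alcohol (–OH) is the principal characteristic group, giving the suffix -ol.
Choose the numbering such that numbering from this end puts the hydroxyl group at C-1 rather than C-9.
This places the hydroxyl at C-1; chloro groups at C-2 and C-3.
Putting it together: 2,3-dichlorononan-1-ol.

2,3-dichlorononan-1-ol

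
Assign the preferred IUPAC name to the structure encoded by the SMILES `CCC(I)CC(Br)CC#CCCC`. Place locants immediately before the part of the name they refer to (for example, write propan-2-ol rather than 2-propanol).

7-bromo-9-iodoundec-4-yne

Counting along the main chain through the multiple bond gives 11 carbons: the parent is undecane.
There is one C≡C triple bond, indicated by the ending -yne.
The numbering direction is chosen so that numbering from this end puts the triple bond at C-4 rather than C-7.
This places the triple bond between C-4 and C-5; a bromo group at C-7; an iodo group at C-9.
Prefixes are listed alphabetically: bromo, iodo.
Putting it together: 7-bromo-9-iodoundec-4-yne.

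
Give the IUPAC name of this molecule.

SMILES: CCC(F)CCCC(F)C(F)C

2,3,7-trifluorononane

The parent chain contains 9 carbons (nonane).
Number the chain so that the substituent locant set {2,3,7} is lower than {3,7,8} at the first point of difference.
With this numbering: fluoro groups at C-2 and C-3 and C-7.
Putting it together: 2,3,7-trifluorononane.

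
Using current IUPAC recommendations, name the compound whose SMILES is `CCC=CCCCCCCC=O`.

Counting along the main chain through the –CHO group and the multiple bond gives 11 carbons: the parent is undecane.
The principal characteristic group is an aldehyde (terminal –CHO), named with the suffix -al.
There is one C=C double bond, indicated by the ending -ene.
Choose the numbering such that the aldehyde carbon is C-1 by definition.
This places the double bond between C-8 and C-9.
Assembling the pieces gives undec-8-enal.

undec-8-enal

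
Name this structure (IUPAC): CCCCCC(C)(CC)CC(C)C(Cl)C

2-chloro-5-ethyl-3,5-dimethyldecane

The parent chain contains 10 carbons (decane).
The numbering direction is chosen so that the substituent locant set {2,3,5,5} is lower than {6,6,8,9} at the first point of difference.
This places a chloro group at C-2; an ethyl group at C-5; methyl groups at C-3 and C-5.
The substituents are ordered alphabetically, ignoring any di-/tri- multipliers.
Assembling the pieces gives 2-chloro-5-ethyl-3,5-dimethyldecane.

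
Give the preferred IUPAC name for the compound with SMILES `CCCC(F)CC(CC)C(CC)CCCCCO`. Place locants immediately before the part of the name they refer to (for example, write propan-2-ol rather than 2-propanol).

The longest carbon chain that includes the –OH group has 12 carbons, so the parent hydride is dodecane.
An alcohol (–OH) is the principal characteristic group, giving the suffix -ol.
Choose the numbering such that numbering from this end puts the hydroxyl group at C-1 rather than C-12.
This places the hydroxyl at C-1; ethyl groups at C-6 and C-7; a fluoro group at C-9.
Substituent prefixes are cited in alphabetical order (multiplying prefixes like di-/tri- are ignored for ordering).
Putting it together: 6,7-diethyl-9-fluorododecan-1-ol.

6,7-diethyl-9-fluorododecan-1-ol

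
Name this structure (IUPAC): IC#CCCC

1-iodopent-1-yne

The longest carbon chain that includes the multiple bond has 5 carbons, so the parent hydride is pentane.
A C≡C triple bond in the chain gives the infix -yne-.
Number the chain so that numbering from this end puts the triple bond at C-1 rather than C-4.
That gives the triple bond between C-1 and C-2; an iodo group at C-1.
Assembling the pieces gives 1-iodopent-1-yne.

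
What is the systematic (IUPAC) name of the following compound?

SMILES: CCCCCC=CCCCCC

The longest chain bearing the multiple bond is 12 carbons long (dodecane).
There is one C=C double bond, indicated by the ending -ene.
Numbering from either end gives identical locants here.
With this numbering: the double bond between C-6 and C-7.
The name is dodec-6-ene.

dodec-6-ene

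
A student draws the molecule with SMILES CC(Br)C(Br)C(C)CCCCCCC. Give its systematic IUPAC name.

2,3-dibromo-4-methylundecane

The parent chain contains 11 carbons (undecane).
Number the chain so that the substituent locant set {2,3,4} is lower than {8,9,10} at the first point of difference.
This places bromo groups at C-2 and C-3; a methyl group at C-4.
The substituents are ordered alphabetically, ignoring any di-/tri- multipliers.
The name is 2,3-dibromo-4-methylundecane.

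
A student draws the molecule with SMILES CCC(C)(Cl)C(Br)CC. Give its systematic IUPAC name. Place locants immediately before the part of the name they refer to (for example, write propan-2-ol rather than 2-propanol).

The parent chain contains 6 carbons (hexane).
Number the chain so that the substituent locant set {3,3,4} is lower than {3,4,4} at the first point of difference.
With this numbering: a bromo group at C-4; a chloro group at C-3; a methyl group at C-3.
Prefixes are listed alphabetically: bromo, chloro, methyl.
Assembling the pieces gives 4-bromo-3-chloro-3-methylhexane.

4-bromo-3-chloro-3-methylhexane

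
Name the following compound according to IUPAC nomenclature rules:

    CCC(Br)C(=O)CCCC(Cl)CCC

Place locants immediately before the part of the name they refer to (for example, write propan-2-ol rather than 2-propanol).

3-bromo-8-chloroundecan-4-one

Counting along the main chain through the carbonyl gives 11 carbons: the parent is undecane.
The highest-priority functional group is a ketone (C=O on an internal carbon), so the name ends in -one.
Choose the numbering such that numbering from this end puts the carbonyl group at C-4 rather than C-8.
This places the carbonyl at C-4; a bromo group at C-3; a chloro group at C-8.
Prefixes are listed alphabetically: bromo, chloro.
Assembling the pieces gives 3-bromo-8-chloroundecan-4-one.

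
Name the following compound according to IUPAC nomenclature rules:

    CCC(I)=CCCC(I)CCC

The longest carbon chain that includes the multiple bond has 10 carbons, so the parent hydride is decane.
A C=C double bond in the chain gives the infix -ene-.
Choose the numbering such that numbering from this end puts the double bond at C-3 rather than C-7.
With this numbering: the double bond between C-3 and C-4; iodo groups at C-3 and C-7.
Assembling the pieces gives 3,7-diiododec-3-ene.

3,7-diiododec-3-ene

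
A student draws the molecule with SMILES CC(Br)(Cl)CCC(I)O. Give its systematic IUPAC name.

The longest chain bearing the –OH group is 5 carbons long (pentane).
The highest-priority functional group is an alcohol (–OH), so the name ends in -ol.
Choose the numbering such that numbering from this end puts the hydroxyl group at C-1 rather than C-5.
With this numbering: the hydroxyl at C-1; a bromo group at C-4; a chloro group at C-4; an iodo group at C-1.
The substituents are ordered alphabetically, ignoring any di-/tri- multipliers.
Assembling the pieces gives 4-bromo-4-chloro-1-iodopentan-1-ol.

4-bromo-4-chloro-1-iodopentan-1-ol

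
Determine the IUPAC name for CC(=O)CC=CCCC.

Counting along the main chain through the carbonyl and the multiple bond gives 8 carbons: the parent is octane.
The highest-priority functional group is a ketone (C=O on an internal carbon), so the name ends in -one.
The chain contains a C=C double bond, so the unsaturation ending is -ene.
Choose the numbering such that numbering from this end puts the carbonyl group at C-2 rather than C-7.
That gives the carbonyl at C-2; the double bond between C-4 and C-5.
Assembling the pieces gives oct-4-en-2-one.

oct-4-en-2-one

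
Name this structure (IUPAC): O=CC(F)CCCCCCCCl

9-chloro-2-fluorononanal

The longest chain bearing the –CHO group is 9 carbons long (nonane).
An aldehyde (terminal –CHO) is the principal characteristic group, giving the suffix -al.
Choose the numbering such that the aldehyde carbon is C-1 by definition.
With this numbering: a chloro group at C-9; a fluoro group at C-2.
Prefixes are listed alphabetically: chloro, fluoro.
The name is 9-chloro-2-fluorononanal.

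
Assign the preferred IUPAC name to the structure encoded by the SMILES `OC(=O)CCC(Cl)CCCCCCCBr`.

The longest chain bearing the –COOH group is 11 carbons long (undecane).
The principal characteristic group is a carboxylic acid (terminal –COOH), named with the suffix -oic acid.
Choose the numbering such that the carboxylic acid carbon is C-1 by definition.
With this numbering: a bromo group at C-11; a chloro group at C-4.
Prefixes are listed alphabetically: bromo, chloro.
The name is 11-bromo-4-chloroundecanoic acid.

11-bromo-4-chloroundecanoic acid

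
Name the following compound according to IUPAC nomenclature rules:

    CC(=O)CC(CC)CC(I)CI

4-ethyl-6,7-diiodoheptan-2-one

The longest carbon chain that includes the carbonyl has 7 carbons, so the parent hydride is heptane.
The highest-priority functional group is a ketone (C=O on an internal carbon), so the name ends in -one.
Number the chain so that numbering from this end puts the carbonyl group at C-2 rather than C-6.
That gives the carbonyl at C-2; an ethyl group at C-4; iodo groups at C-6 and C-7.
Prefixes are listed alphabetically: ethyl, iodo.
Assembling the pieces gives 4-ethyl-6,7-diiodoheptan-2-one.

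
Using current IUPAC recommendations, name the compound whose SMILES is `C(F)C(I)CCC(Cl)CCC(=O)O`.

The longest carbon chain that includes the –COOH group has 8 carbons, so the parent hydride is octane.
The highest-priority functional group is a carboxylic acid (terminal –COOH), so the name ends in -oic acid.
Number the chain so that the carboxylic acid carbon is C-1 by definition.
With this numbering: a chloro group at C-4; a fluoro group at C-8; an iodo group at C-7.
Prefixes are listed alphabetically: chloro, fluoro, iodo.
The name is 4-chloro-8-fluoro-7-iodooctanoic acid.

4-chloro-8-fluoro-7-iodooctanoic acid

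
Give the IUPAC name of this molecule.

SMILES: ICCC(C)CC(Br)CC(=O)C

The longest carbon chain that includes the carbonyl has 8 carbons, so the parent hydride is octane.
The highest-priority functional group is a ketone (C=O on an internal carbon), so the name ends in -one.
Number the chain so that numbering from this end puts the carbonyl group at C-2 rather than C-7.
This places the carbonyl at C-2; a bromo group at C-4; an iodo group at C-8; a methyl group at C-6.
Substituent prefixes are cited in alphabetical order (multiplying prefixes like di-/tri- are ignored for ordering).
Putting it together: 4-bromo-8-iodo-6-methyloctan-2-one.

4-bromo-8-iodo-6-methyloctan-2-one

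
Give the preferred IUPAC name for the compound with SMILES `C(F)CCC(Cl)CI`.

The longest continuous carbon chain has 5 atoms, so the parent hydride is pentane.
The numbering direction is chosen so that the substituent locant set {1,2,5} is lower than {1,4,5} at the first point of difference.
This places a chloro group at C-2; a fluoro group at C-5; an iodo group at C-1.
Substituent prefixes are cited in alphabetical order (multiplying prefixes like di-/tri- are ignored for ordering).
Putting it together: 2-chloro-5-fluoro-1-iodopentane.

2-chloro-5-fluoro-1-iodopentane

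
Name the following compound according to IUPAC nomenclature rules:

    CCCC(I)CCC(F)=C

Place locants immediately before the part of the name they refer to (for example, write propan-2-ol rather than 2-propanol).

Counting along the main chain through the multiple bond gives 8 carbons: the parent is octane.
The chain contains a C=C double bond, so the unsaturation ending is -ene.
The numbering direction is chosen so that numbering from this end puts the double bond at C-1 rather than C-7.
That gives the double bond between C-1 and C-2; a fluoro group at C-2; an iodo group at C-5.
Substituent prefixes are cited in alphabetical order (multiplying prefixes like di-/tri- are ignored for ordering).
Putting it together: 2-fluoro-5-iodooct-1-ene.

2-fluoro-5-iodooct-1-ene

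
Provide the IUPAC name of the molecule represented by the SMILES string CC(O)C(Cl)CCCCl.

The longest carbon chain that includes the –OH group has 6 carbons, so the parent hydride is hexane.
The principal characteristic group is an alcohol (–OH), named with the suffix -ol.
Number the chain so that numbering from this end puts the hydroxyl group at C-2 rather than C-5.
With this numbering: the hydroxyl at C-2; chloro groups at C-3 and C-6.
Assembling the pieces gives 3,6-dichlorohexan-2-ol.

3,6-dichlorohexan-2-ol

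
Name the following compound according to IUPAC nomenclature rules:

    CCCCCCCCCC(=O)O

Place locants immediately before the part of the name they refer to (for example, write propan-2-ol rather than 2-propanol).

decanoic acid

The longest chain bearing the –COOH group is 10 carbons long (decane).
A carboxylic acid (terminal –COOH) is the principal characteristic group, giving the suffix -oic acid.
Number the chain so that the carboxylic acid carbon is C-1 by definition.
The name is decanoic acid.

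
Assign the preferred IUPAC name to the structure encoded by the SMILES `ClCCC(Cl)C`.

The parent chain contains 4 carbons (butane).
Number the chain so that the substituent locant set {1,3} is lower than {2,4} at the first point of difference.
With this numbering: chloro groups at C-1 and C-3.
The name is 1,3-dichlorobutane.

1,3-dichlorobutane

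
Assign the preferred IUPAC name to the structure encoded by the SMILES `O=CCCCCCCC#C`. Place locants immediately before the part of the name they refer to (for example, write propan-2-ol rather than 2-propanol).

non-8-ynal

The longest chain bearing the –CHO group and the multiple bond is 9 carbons long (nonane).
The highest-priority functional group is an aldehyde (terminal –CHO), so the name ends in -al.
A C≡C triple bond in the chain gives the infix -yne-.
Choose the numbering such that the aldehyde carbon is C-1 by definition.
With this numbering: the triple bond between C-8 and C-9.
Assembling the pieces gives non-8-ynal.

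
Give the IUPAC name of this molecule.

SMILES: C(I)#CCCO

The longest chain bearing the –OH group and the multiple bond is 4 carbons long (butane).
The highest-priority functional group is an alcohol (–OH), so the name ends in -ol.
The chain contains a C≡C triple bond, so the unsaturation ending is -yne.
Number the chain so that numbering from this end puts the hydroxyl group at C-1 rather than C-4.
This places the hydroxyl at C-1; the triple bond between C-3 and C-4; an iodo group at C-4.
Assembling the pieces gives 4-iodobut-3-yn-1-ol.

4-iodobut-3-yn-1-ol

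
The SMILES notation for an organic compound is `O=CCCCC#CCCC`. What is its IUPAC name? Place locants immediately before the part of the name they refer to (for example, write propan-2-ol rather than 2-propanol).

non-5-ynal

The longest chain bearing the –CHO group and the multiple bond is 9 carbons long (nonane).
The highest-priority functional group is an aldehyde (terminal –CHO), so the name ends in -al.
There is one C≡C triple bond, indicated by the ending -yne.
Number the chain so that the aldehyde carbon is C-1 by definition.
That gives the triple bond between C-5 and C-6.
The name is non-5-ynal.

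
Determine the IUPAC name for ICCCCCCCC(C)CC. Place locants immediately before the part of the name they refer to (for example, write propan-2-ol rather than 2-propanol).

The parent chain contains 10 carbons (decane).
Number the chain so that the substituent locant set {1,8} is lower than {3,10} at the first point of difference.
This places an iodo group at C-1; a methyl group at C-8.
Prefixes are listed alphabetically: iodo, methyl.
The name is 1-iodo-8-methyldecane.

1-iodo-8-methyldecane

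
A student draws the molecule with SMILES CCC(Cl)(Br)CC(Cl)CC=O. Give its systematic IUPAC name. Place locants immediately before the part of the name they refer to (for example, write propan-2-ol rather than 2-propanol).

5-bromo-3,5-dichloroheptanal

The longest carbon chain that includes the –CHO group has 7 carbons, so the parent hydride is heptane.
The principal characteristic group is an aldehyde (terminal –CHO), named with the suffix -al.
Choose the numbering such that the aldehyde carbon is C-1 by definition.
With this numbering: a bromo group at C-5; chloro groups at C-3 and C-5.
Substituent prefixes are cited in alphabetical order (multiplying prefixes like di-/tri- are ignored for ordering).
Assembling the pieces gives 5-bromo-3,5-dichloroheptanal.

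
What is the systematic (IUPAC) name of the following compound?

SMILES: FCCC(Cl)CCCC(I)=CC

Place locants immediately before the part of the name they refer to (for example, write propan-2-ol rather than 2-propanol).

Counting along the main chain through the multiple bond gives 9 carbons: the parent is nonane.
A C=C double bond in the chain gives the infix -ene-.
Choose the numbering such that numbering from this end puts the double bond at C-2 rather than C-7.
That gives the double bond between C-2 and C-3; a chloro group at C-7; a fluoro group at C-9; an iodo group at C-3.
Substituent prefixes are cited in alphabetical order (multiplying prefixes like di-/tri- are ignored for ordering).
The name is 7-chloro-9-fluoro-3-iodonon-2-ene.

7-chloro-9-fluoro-3-iodonon-2-ene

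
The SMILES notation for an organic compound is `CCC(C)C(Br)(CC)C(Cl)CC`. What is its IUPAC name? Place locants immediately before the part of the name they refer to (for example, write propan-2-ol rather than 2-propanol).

4-bromo-3-chloro-4-ethyl-5-methylheptane

The longest continuous carbon chain has 7 atoms, so the parent hydride is heptane.
Choose the numbering such that the locant sets are identical either way, so the alphabetically earlier chloro substituent takes the lower locant (3 rather than 5).
That gives a bromo group at C-4; a chloro group at C-3; an ethyl group at C-4; a methyl group at C-5.
Prefixes are listed alphabetically: bromo, chloro, ethyl, methyl.
Assembling the pieces gives 4-bromo-3-chloro-4-ethyl-5-methylheptane.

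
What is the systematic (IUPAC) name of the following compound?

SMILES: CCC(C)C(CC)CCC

4-ethyl-3-methylheptane

The longest continuous carbon chain has 7 atoms, so the parent hydride is heptane.
Number the chain so that the substituent locant set {3,4} is lower than {4,5} at the first point of difference.
That gives an ethyl group at C-4; a methyl group at C-3.
Prefixes are listed alphabetically: ethyl, methyl.
The name is 4-ethyl-3-methylheptane.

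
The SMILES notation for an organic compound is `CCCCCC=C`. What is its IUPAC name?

hept-1-ene

The longest carbon chain that includes the multiple bond has 7 carbons, so the parent hydride is heptane.
The chain contains a C=C double bond, so the unsaturation ending is -ene.
Choose the numbering such that numbering from this end puts the double bond at C-1 rather than C-6.
This places the double bond between C-1 and C-2.
The name is hept-1-ene.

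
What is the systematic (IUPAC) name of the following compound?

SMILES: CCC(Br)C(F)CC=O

The longest chain bearing the –CHO group is 6 carbons long (hexane).
An aldehyde (terminal –CHO) is the principal characteristic group, giving the suffix -al.
Number the chain so that the aldehyde carbon is C-1 by definition.
With this numbering: a bromo group at C-4; a fluoro group at C-3.
The substituents are ordered alphabetically, ignoring any di-/tri- multipliers.
Assembling the pieces gives 4-bromo-3-fluorohexanal.

4-bromo-3-fluorohexanal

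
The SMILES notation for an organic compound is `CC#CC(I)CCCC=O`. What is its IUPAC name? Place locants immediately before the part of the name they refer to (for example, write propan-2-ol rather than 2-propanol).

5-iodooct-6-ynal

The longest chain bearing the –CHO group and the multiple bond is 8 carbons long (octane).
The highest-priority functional group is an aldehyde (terminal –CHO), so the name ends in -al.
A C≡C triple bond in the chain gives the infix -yne-.
The numbering direction is chosen so that the aldehyde carbon is C-1 by definition.
That gives the triple bond between C-6 and C-7; an iodo group at C-5.
The name is 5-iodooct-6-ynal.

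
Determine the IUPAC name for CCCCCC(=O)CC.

octan-3-one

Counting along the main chain through the carbonyl gives 8 carbons: the parent is octane.
A ketone (C=O on an internal carbon) is the principal characteristic group, giving the suffix -one.
The numbering direction is chosen so that numbering from this end puts the carbonyl group at C-3 rather than C-6.
This places the carbonyl at C-3.
The name is octan-3-one.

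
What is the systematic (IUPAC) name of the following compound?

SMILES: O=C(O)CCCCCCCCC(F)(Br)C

The longest carbon chain that includes the –COOH group has 11 carbons, so the parent hydride is undecane.
The highest-priority functional group is a carboxylic acid (terminal –COOH), so the name ends in -oic acid.
Number the chain so that the carboxylic acid carbon is C-1 by definition.
That gives a bromo group at C-10; a fluoro group at C-10.
The substituents are ordered alphabetically, ignoring any di-/tri- multipliers.
Putting it together: 10-bromo-10-fluoroundecanoic acid.

10-bromo-10-fluoroundecanoic acid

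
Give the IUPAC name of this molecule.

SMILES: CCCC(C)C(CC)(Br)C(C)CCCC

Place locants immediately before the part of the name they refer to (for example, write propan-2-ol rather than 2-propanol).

The longest carbon chain is 10 atoms: the parent is decane.
The numbering direction is chosen so that the substituent locant set {4,5,5,6} is lower than {5,6,6,7} at the first point of difference.
That gives a bromo group at C-5; an ethyl group at C-5; methyl groups at C-4 and C-6.
The substituents are ordered alphabetically, ignoring any di-/tri- multipliers.
The name is 5-bromo-5-ethyl-4,6-dimethyldecane.

5-bromo-5-ethyl-4,6-dimethyldecane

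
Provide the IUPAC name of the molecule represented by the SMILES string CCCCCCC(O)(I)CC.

3-iodononan-3-ol

Counting along the main chain through the –OH group gives 9 carbons: the parent is nonane.
The highest-priority functional group is an alcohol (–OH), so the name ends in -ol.
Choose the numbering such that numbering from this end puts the hydroxyl group at C-3 rather than C-7.
This places the hydroxyl at C-3; an iodo group at C-3.
Putting it together: 3-iodononan-3-ol.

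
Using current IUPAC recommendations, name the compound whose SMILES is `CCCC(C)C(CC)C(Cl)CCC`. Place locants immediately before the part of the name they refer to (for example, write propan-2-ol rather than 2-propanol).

4-chloro-5-ethyl-6-methylnonane

The parent chain contains 9 carbons (nonane).
The numbering direction is chosen so that the locant sets are identical either way, so the alphabetically earlier chloro substituent takes the lower locant (4 rather than 6).
This places a chloro group at C-4; an ethyl group at C-5; a methyl group at C-6.
The substituents are ordered alphabetically, ignoring any di-/tri- multipliers.
Putting it together: 4-chloro-5-ethyl-6-methylnonane.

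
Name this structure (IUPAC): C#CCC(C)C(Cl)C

The longest carbon chain that includes the multiple bond has 6 carbons, so the parent hydride is hexane.
The chain contains a C≡C triple bond, so the unsaturation ending is -yne.
The numbering direction is chosen so that numbering from this end puts the triple bond at C-1 rather than C-5.
With this numbering: the triple bond between C-1 and C-2; a chloro group at C-5; a methyl group at C-4.
Prefixes are listed alphabetically: chloro, methyl.
Putting it together: 5-chloro-4-methylhex-1-yne.

5-chloro-4-methylhex-1-yne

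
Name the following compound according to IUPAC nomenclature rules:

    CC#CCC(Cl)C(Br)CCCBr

The longest carbon chain that includes the multiple bond has 9 carbons, so the parent hydride is nonane.
The chain contains a C≡C triple bond, so the unsaturation ending is -yne.
Choose the numbering such that numbering from this end puts the triple bond at C-2 rather than C-7.
With this numbering: the triple bond between C-2 and C-3; bromo groups at C-6 and C-9; a chloro group at C-5.
The substituents are ordered alphabetically, ignoring any di-/tri- multipliers.
Putting it together: 6,9-dibromo-5-chloronon-2-yne.

6,9-dibromo-5-chloronon-2-yne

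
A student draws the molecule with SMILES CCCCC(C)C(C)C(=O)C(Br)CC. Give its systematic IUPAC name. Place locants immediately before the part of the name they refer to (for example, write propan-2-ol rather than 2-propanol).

Counting along the main chain through the carbonyl gives 10 carbons: the parent is decane.
A ketone (C=O on an internal carbon) is the principal characteristic group, giving the suffix -one.
Number the chain so that numbering from this end puts the carbonyl group at C-4 rather than C-7.
That gives the carbonyl at C-4; a bromo group at C-3; methyl groups at C-5 and C-6.
Prefixes are listed alphabetically: bromo, methyl.
The name is 3-bromo-5,6-dimethyldecan-4-one.

3-bromo-5,6-dimethyldecan-4-one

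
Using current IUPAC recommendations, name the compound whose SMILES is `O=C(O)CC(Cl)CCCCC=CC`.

Counting along the main chain through the –COOH group and the multiple bond gives 10 carbons: the parent is decane.
A carboxylic acid (terminal –COOH) is the principal characteristic group, giving the suffix -oic acid.
There is one C=C double bond, indicated by the ending -ene.
The numbering direction is chosen so that the carboxylic acid carbon is C-1 by definition.
With this numbering: the double bond between C-8 and C-9; a chloro group at C-3.
The name is 3-chlorodec-8-enoic acid.

3-chlorodec-8-enoic acid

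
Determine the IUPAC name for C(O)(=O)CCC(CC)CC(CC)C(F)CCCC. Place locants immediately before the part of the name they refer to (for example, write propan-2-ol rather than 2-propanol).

4,6-diethyl-7-fluoroundecanoic acid

The longest chain bearing the –COOH group is 11 carbons long (undecane).
A carboxylic acid (terminal –COOH) is the principal characteristic group, giving the suffix -oic acid.
The numbering direction is chosen so that the carboxylic acid carbon is C-1 by definition.
This places ethyl groups at C-4 and C-6; a fluoro group at C-7.
Prefixes are listed alphabetically: ethyl, fluoro.
The name is 4,6-diethyl-7-fluoroundecanoic acid.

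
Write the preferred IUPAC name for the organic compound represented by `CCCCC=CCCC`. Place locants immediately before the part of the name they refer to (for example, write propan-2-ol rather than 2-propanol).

The longest chain bearing the multiple bond is 9 carbons long (nonane).
There is one C=C double bond, indicated by the ending -ene.
Number the chain so that numbering from this end puts the double bond at C-4 rather than C-5.
This places the double bond between C-4 and C-5.
The name is non-4-ene.

non-4-ene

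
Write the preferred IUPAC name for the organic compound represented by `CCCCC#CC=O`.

Counting along the main chain through the –CHO group and the multiple bond gives 7 carbons: the parent is heptane.
The highest-priority functional group is an aldehyde (terminal –CHO), so the name ends in -al.
The chain contains a C≡C triple bond, so the unsaturation ending is -yne.
Number the chain so that the aldehyde carbon is C-1 by definition.
That gives the triple bond between C-2 and C-3.
Putting it together: hept-2-ynal.

hept-2-ynal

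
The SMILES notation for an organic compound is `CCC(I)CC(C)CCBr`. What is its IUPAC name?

The longest carbon chain is 7 atoms: the parent is heptane.
Choose the numbering such that the substituent locant set {1,3,5} is lower than {3,5,7} at the first point of difference.
With this numbering: a bromo group at C-1; an iodo group at C-5; a methyl group at C-3.
Prefixes are listed alphabetically: bromo, iodo, methyl.
Putting it together: 1-bromo-5-iodo-3-methylheptane.

1-bromo-5-iodo-3-methylheptane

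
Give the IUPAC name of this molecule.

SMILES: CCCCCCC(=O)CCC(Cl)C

The longest chain bearing the carbonyl is 11 carbons long (undecane).
A ketone (C=O on an internal carbon) is the principal characteristic group, giving the suffix -one.
Choose the numbering such that numbering from this end puts the carbonyl group at C-5 rather than C-7.
This places the carbonyl at C-5; a chloro group at C-2.
Putting it together: 2-chloroundecan-5-one.

2-chloroundecan-5-one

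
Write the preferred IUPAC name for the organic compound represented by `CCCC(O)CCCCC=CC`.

undec-9-en-4-ol

The longest carbon chain that includes the –OH group and the multiple bond has 11 carbons, so the parent hydride is undecane.
The highest-priority functional group is an alcohol (–OH), so the name ends in -ol.
The chain contains a C=C double bond, so the unsaturation ending is -ene.
Number the chain so that numbering from this end puts the hydroxyl group at C-4 rather than C-8.
That gives the hydroxyl at C-4; the double bond between C-9 and C-10.
Putting it together: undec-9-en-4-ol.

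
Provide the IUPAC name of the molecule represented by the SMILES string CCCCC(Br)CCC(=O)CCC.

7-bromoundecan-4-one

Counting along the main chain through the carbonyl gives 11 carbons: the parent is undecane.
The highest-priority functional group is a ketone (C=O on an internal carbon), so the name ends in -one.
Choose the numbering such that numbering from this end puts the carbonyl group at C-4 rather than C-8.
With this numbering: the carbonyl at C-4; a bromo group at C-7.
Assembling the pieces gives 7-bromoundecan-4-one.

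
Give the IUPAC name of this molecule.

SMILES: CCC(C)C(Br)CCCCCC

4-bromo-3-methyldecane

The longest carbon chain is 10 atoms: the parent is decane.
Choose the numbering such that the substituent locant set {3,4} is lower than {7,8} at the first point of difference.
This places a bromo group at C-4; a methyl group at C-3.
Prefixes are listed alphabetically: bromo, methyl.
The name is 4-bromo-3-methyldecane.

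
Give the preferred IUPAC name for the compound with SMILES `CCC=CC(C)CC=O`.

3-methylhept-4-enal

The longest chain bearing the –CHO group and the multiple bond is 7 carbons long (heptane).
The highest-priority functional group is an aldehyde (terminal –CHO), so the name ends in -al.
There is one C=C double bond, indicated by the ending -ene.
Choose the numbering such that the aldehyde carbon is C-1 by definition.
With this numbering: the double bond between C-4 and C-5; a methyl group at C-3.
The name is 3-methylhept-4-enal.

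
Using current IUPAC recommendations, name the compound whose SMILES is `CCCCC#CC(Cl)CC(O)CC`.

5-chloroundec-6-yn-3-ol

Counting along the main chain through the –OH group and the multiple bond gives 11 carbons: the parent is undecane.
An alcohol (–OH) is the principal characteristic group, giving the suffix -ol.
The chain contains a C≡C triple bond, so the unsaturation ending is -yne.
The numbering direction is chosen so that numbering from this end puts the hydroxyl group at C-3 rather than C-9.
This places the hydroxyl at C-3; the triple bond between C-6 and C-7; a chloro group at C-5.
The name is 5-chloroundec-6-yn-3-ol.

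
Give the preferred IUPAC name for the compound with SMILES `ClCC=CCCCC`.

The longest carbon chain that includes the multiple bond has 7 carbons, so the parent hydride is heptane.
The chain contains a C=C double bond, so the unsaturation ending is -ene.
Choose the numbering such that numbering from this end puts the double bond at C-2 rather than C-5.
That gives the double bond between C-2 and C-3; a chloro group at C-1.
Assembling the pieces gives 1-chlorohept-2-ene.

1-chlorohept-2-ene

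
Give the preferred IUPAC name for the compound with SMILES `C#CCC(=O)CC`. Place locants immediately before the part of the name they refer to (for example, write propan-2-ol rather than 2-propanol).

Counting along the main chain through the carbonyl and the multiple bond gives 6 carbons: the parent is hexane.
The highest-priority functional group is a ketone (C=O on an internal carbon), so the name ends in -one.
A C≡C triple bond in the chain gives the infix -yne-.
Choose the numbering such that numbering from this end puts the carbonyl group at C-3 rather than C-4.
This places the carbonyl at C-3; the triple bond between C-5 and C-6.
Assembling the pieces gives hex-5-yn-3-one.

hex-5-yn-3-one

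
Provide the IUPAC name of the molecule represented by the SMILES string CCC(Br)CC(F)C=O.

Counting along the main chain through the –CHO group gives 6 carbons: the parent is hexane.
The principal characteristic group is an aldehyde (terminal –CHO), named with the suffix -al.
Choose the numbering such that the aldehyde carbon is C-1 by definition.
That gives a bromo group at C-4; a fluoro group at C-2.
Prefixes are listed alphabetically: bromo, fluoro.
Putting it together: 4-bromo-2-fluorohexanal.

4-bromo-2-fluorohexanal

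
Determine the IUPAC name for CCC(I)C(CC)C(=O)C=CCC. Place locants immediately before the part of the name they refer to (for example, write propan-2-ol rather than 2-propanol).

Counting along the main chain through the carbonyl and the multiple bond gives 9 carbons: the parent is nonane.
The highest-priority functional group is a ketone (C=O on an internal carbon), so the name ends in -one.
A C=C double bond in the chain gives the infix -ene-.
Number the chain so that numbering from this end puts the double bond at C-3 rather than C-6.
This places the carbonyl at C-5; the double bond between C-3 and C-4; an ethyl group at C-6; an iodo group at C-7.
The substituents are ordered alphabetically, ignoring any di-/tri- multipliers.
The name is 6-ethyl-7-iodonon-3-en-5-one.

6-ethyl-7-iodonon-3-en-5-one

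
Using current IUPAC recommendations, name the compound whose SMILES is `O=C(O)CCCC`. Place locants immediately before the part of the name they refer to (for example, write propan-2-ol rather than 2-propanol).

pentanoic acid

Counting along the main chain through the –COOH group gives 5 carbons: the parent is pentane.
A carboxylic acid (terminal –COOH) is the principal characteristic group, giving the suffix -oic acid.
Number the chain so that the carboxylic acid carbon is C-1 by definition.
Putting it together: pentanoic acid.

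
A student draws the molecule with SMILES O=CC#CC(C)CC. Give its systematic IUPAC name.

4-methylhex-2-ynal

Counting along the main chain through the –CHO group and the multiple bond gives 6 carbons: the parent is hexane.
An aldehyde (terminal –CHO) is the principal characteristic group, giving the suffix -al.
There is one C≡C triple bond, indicated by the ending -yne.
Number the chain so that the aldehyde carbon is C-1 by definition.
With this numbering: the triple bond between C-2 and C-3; a methyl group at C-4.
The name is 4-methylhex-2-ynal.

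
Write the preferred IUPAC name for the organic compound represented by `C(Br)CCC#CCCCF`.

The longest carbon chain that includes the multiple bond has 8 carbons, so the parent hydride is octane.
There is one C≡C triple bond, indicated by the ending -yne.
The numbering direction is chosen so that the locant sets are identical either way, so the alphabetically earlier bromo substituent takes the lower locant (1 rather than 8).
With this numbering: the triple bond between C-4 and C-5; a bromo group at C-1; a fluoro group at C-8.
Substituent prefixes are cited in alphabetical order (multiplying prefixes like di-/tri- are ignored for ordering).
Putting it together: 1-bromo-8-fluorooct-4-yne.

1-bromo-8-fluorooct-4-yne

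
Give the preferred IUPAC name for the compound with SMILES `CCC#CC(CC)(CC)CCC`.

The longest carbon chain that includes the multiple bond has 8 carbons, so the parent hydride is octane.
There is one C≡C triple bond, indicated by the ending -yne.
Number the chain so that numbering from this end puts the triple bond at C-3 rather than C-5.
With this numbering: the triple bond between C-3 and C-4; two ethyl groups at C-5.
Assembling the pieces gives 5,5-diethyloct-3-yne.

5,5-diethyloct-3-yne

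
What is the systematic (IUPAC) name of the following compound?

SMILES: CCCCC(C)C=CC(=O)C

Counting along the main chain through the carbonyl and the multiple bond gives 9 carbons: the parent is nonane.
A ketone (C=O on an internal carbon) is the principal characteristic group, giving the suffix -one.
There is one C=C double bond, indicated by the ending -ene.
The numbering direction is chosen so that numbering from this end puts the carbonyl group at C-2 rather than C-8.
This places the carbonyl at C-2; the double bond between C-3 and C-4; a methyl group at C-5.
Assembling the pieces gives 5-methylnon-3-en-2-one.

5-methylnon-3-en-2-one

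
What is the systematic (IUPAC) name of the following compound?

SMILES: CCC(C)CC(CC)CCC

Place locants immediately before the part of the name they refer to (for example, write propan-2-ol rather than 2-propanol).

5-ethyl-3-methyloctane

The longest carbon chain is 8 atoms: the parent is octane.
Number the chain so that the substituent locant set {3,5} is lower than {4,6} at the first point of difference.
With this numbering: an ethyl group at C-5; a methyl group at C-3.
Prefixes are listed alphabetically: ethyl, methyl.
Assembling the pieces gives 5-ethyl-3-methyloctane.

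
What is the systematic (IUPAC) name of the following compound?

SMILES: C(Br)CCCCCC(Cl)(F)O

The longest carbon chain that includes the –OH group has 7 carbons, so the parent hydride is heptane.
The highest-priority functional group is an alcohol (–OH), so the name ends in -ol.
The numbering direction is chosen so that numbering from this end puts the hydroxyl group at C-1 rather than C-7.
That gives the hydroxyl at C-1; a bromo group at C-7; a chloro group at C-1; a fluoro group at C-1.
Substituent prefixes are cited in alphabetical order (multiplying prefixes like di-/tri- are ignored for ordering).
Putting it together: 7-bromo-1-chloro-1-fluoroheptan-1-ol.

7-bromo-1-chloro-1-fluoroheptan-1-ol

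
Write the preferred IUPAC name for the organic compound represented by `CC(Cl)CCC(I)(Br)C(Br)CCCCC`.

5,6-dibromo-2-chloro-5-iodoundecane

The longest carbon chain is 11 atoms: the parent is undecane.
The numbering direction is chosen so that the substituent locant set {2,5,5,6} is lower than {6,7,7,10} at the first point of difference.
This places bromo groups at C-5 and C-6; a chloro group at C-2; an iodo group at C-5.
Substituent prefixes are cited in alphabetical order (multiplying prefixes like di-/tri- are ignored for ordering).
The name is 5,6-dibromo-2-chloro-5-iodoundecane.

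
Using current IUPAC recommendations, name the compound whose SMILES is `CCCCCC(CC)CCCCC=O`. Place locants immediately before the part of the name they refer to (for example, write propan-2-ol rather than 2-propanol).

Counting along the main chain through the –CHO group gives 11 carbons: the parent is undecane.
An aldehyde (terminal –CHO) is the principal characteristic group, giving the suffix -al.
The numbering direction is chosen so that the aldehyde carbon is C-1 by definition.
This places an ethyl group at C-6.
Putting it together: 6-ethylundecanal.

6-ethylundecanal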